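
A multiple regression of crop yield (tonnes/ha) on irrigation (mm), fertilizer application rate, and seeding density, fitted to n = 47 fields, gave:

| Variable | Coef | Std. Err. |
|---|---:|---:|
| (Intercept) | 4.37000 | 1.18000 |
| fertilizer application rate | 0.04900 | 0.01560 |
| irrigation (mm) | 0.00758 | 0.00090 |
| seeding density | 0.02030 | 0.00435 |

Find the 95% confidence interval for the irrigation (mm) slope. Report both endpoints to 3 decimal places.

Read off: b = 0.00758, SE = 0.00090 for irrigation (mm).
df = n − k − 1 = 47 − 3 − 1 = 43.
t* = t_{0.025, 43} = 2.016692.
Margin = t* × SE = 2.016692 × 0.00090 = 0.00182.
CI: 0.00758 ± 0.00182 → (0.006, 0.009).

(0.006, 0.009)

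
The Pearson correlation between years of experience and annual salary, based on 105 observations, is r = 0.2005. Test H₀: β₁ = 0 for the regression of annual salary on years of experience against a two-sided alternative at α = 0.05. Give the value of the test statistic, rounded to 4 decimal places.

t = r·√(n − 2)/√(1 − r²) = 0.2005·√103/√0.9598 = 2.0770.
df = n − 2 = 103.
Two-sided p ≈ 0.0403, which is < 0.05, so reject H₀.
There is evidence of a linear association between years of experience and annual salary.

t = 2.0770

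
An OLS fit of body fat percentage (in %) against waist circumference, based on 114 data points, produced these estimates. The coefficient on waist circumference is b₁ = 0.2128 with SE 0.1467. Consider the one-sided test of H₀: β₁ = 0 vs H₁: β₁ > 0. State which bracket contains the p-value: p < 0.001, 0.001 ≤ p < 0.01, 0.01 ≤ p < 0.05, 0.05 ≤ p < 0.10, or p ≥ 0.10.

t = 0.2128 / 0.1467 = 1.451.
df = n − 2 = 114 − 2 = 112.
One-sided p = P(T_{112} > t) ≈ 0.0748.
So 0.05 ≤ p < 0.10.

0.05 ≤ p < 0.10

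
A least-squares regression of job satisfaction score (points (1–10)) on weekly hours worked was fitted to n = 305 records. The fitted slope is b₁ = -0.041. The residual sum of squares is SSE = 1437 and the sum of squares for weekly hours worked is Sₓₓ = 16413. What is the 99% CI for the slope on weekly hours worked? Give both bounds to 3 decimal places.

MSE = SSE/(n − 2) = 1437/303 = 4.74257.
SE(b₁) = √(MSE/Sₓₓ) = √(4.74257/16413) = 0.0169986.
df = n − 2 = 303.
t* = t_{0.005, 303} = 2.592152.
Margin = t* × SE = 2.592152 × 0.0169986 = 0.04406.
CI: -0.041 ± 0.04406 → (-0.085, 0.003).
With 99% confidence, each one-unit increase in weekly hours worked is associated with a change of between -0.085 and 0.003 points (1–10) in job satisfaction score.

(-0.085, 0.003)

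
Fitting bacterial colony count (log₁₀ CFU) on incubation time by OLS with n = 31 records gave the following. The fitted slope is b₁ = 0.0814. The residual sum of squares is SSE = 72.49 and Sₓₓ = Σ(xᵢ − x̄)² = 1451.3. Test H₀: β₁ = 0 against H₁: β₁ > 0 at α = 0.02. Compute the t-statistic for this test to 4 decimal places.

t = 1.9614

MSE = SSE/(n − 2) = 72.49/29 = 2.49966.
SE(b₁) = √(MSE/Sₓₓ) = √(2.49966/1451.3) = 0.0415013.
t = 0.0814 / 0.0415013 = 1.9614.
df = n − 2 = 29.
One-sided p ≈ 0.0297, which is ≥ 0.02, so fail to reject H₀.
The data do not give significant evidence that the true slope on incubation time is positive.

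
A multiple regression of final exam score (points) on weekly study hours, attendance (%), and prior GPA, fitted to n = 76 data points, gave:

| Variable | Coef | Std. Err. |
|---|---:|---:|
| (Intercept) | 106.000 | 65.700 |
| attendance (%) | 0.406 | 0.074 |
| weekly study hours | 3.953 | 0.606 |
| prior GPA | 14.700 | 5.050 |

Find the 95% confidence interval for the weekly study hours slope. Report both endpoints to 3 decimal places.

Read off: b = 3.953, SE = 0.606 for weekly study hours.
df = n − k − 1 = 76 − 3 − 1 = 72.
t* = t_{0.025, 72} = 1.993464.
Margin = t* × SE = 1.993464 × 0.606 = 1.20804.
CI: 3.953 ± 1.20804 → (2.745, 5.161).

(2.745, 5.161)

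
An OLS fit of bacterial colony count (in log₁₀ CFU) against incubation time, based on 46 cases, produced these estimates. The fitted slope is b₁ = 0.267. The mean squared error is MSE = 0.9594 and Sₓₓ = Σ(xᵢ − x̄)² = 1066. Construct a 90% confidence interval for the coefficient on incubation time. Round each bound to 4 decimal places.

(0.2166, 0.3174)

SE(b₁) = √(MSE/Sₓₓ) = √(0.9594/1066) = 0.03.
df = n − 2 = 44.
t* = t_{0.05, 44} = 1.68023.
Margin = t* × SE = 1.68023 × 0.03 = 0.050407.
CI: 0.267 ± 0.050407 → (0.2166, 0.3174).
With 90% confidence, each one-unit increase in incubation time is associated with a change of between 0.2166 and 0.3174 log₁₀ CFU in bacterial colony count.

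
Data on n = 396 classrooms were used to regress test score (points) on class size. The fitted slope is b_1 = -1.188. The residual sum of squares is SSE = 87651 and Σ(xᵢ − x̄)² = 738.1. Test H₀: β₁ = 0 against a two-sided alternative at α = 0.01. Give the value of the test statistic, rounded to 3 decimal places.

MSE = SSE/(n − 2) = 87651/394 = 222.464.
SE(b_1) = √(MSE/Sₓₓ) = √(222.464/738.1) = 0.549.
t = -1.188 / 0.549 = -2.164.
df = n − 2 = 394.
Two-sided p ≈ 0.0311, which is ≥ 0.01, so fail to reject H₀.
The data do not give significant evidence of an association between class size and test score.

t = -2.164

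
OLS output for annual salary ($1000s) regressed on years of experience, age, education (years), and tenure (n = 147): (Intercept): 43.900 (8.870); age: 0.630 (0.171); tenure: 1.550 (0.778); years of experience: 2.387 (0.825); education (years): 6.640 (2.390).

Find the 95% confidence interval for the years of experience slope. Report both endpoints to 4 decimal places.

Read off: b = 2.387, SE = 0.825 for years of experience.
df = n − k − 1 = 147 − 4 − 1 = 142.
t* = t_{0.025, 142} = 1.976811.
Margin = t* × SE = 1.976811 × 0.825 = 1.630869.
CI: 2.387 ± 1.630869 → (0.7561, 4.0179).

(0.7561, 4.0179)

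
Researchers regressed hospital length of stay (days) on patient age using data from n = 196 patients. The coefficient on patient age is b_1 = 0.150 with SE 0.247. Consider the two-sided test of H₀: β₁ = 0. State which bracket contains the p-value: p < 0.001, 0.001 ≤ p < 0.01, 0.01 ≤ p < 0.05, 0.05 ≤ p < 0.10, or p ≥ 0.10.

p ≥ 0.10

t = 0.150 / 0.247 = 0.607.
df = n − 2 = 196 − 2 = 194.
Two-sided p = 2·P(T_{194} > |t|) ≈ 0.5444.
So p ≥ 0.10.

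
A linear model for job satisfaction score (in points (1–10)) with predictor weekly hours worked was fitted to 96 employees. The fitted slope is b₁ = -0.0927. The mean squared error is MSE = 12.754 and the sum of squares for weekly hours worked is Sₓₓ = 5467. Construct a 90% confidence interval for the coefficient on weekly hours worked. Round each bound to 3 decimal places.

SE(b₁) = √(MSE/Sₓₓ) = √(12.754/5467) = 0.0483002.
df = n − 2 = 94.
t* = t_{0.05, 94} = 1.661226.
Margin = t* × SE = 1.661226 × 0.0483002 = 0.08024.
CI: -0.0927 ± 0.08024 → (-0.173, -0.012).
With 90% confidence, each one-unit increase in weekly hours worked is associated with a change of between -0.173 and -0.012 points (1–10) in job satisfaction score.

(-0.173, -0.012)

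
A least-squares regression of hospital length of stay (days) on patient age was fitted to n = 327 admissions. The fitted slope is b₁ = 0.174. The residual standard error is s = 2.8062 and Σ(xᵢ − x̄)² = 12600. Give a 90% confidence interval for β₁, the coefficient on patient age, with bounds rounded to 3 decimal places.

(0.133, 0.215)

SE(b₁) = s/√Sₓₓ = 2.8062/√12600 = 0.0249996.
df = n − 2 = 325.
t* = t_{0.05, 325} = 1.649556.
Margin = t* × SE = 1.649556 × 0.0249996 = 0.04124.
CI: 0.174 ± 0.04124 → (0.133, 0.215).
With 90% confidence, each one-unit increase in patient age is associated with a change of between 0.133 and 0.215 days in hospital length of stay.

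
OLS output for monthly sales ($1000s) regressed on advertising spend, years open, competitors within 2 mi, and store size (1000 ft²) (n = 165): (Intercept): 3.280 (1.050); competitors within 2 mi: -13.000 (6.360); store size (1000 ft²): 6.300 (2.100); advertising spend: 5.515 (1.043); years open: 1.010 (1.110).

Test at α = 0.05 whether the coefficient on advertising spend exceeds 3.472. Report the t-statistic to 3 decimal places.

Read off: b = 5.515, SE = 1.043 for advertising spend.
H₀: β₁ = 3.472 vs H₁: β₁ > 3.472.
t = (5.515 − 3.472) / 1.043 = 1.959.
df = n − k − 1 = 165 − 4 − 1 = 160.
One-sided p ≈ 0.0259, which is < 0.05, so reject H₀.
There is evidence that the true slope on advertising spend exceeds 3.472 $1000s per unit, holding the other predictors fixed.

t = 1.959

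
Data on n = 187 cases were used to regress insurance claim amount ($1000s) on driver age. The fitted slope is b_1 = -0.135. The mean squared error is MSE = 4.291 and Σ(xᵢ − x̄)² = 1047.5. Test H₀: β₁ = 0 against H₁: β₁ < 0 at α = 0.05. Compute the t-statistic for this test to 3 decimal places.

t = -2.109

SE(b_1) = √(MSE/Sₓₓ) = √(4.291/1047.5) = 0.0640033.
t = -0.135 / 0.0640033 = -2.109.
df = n − 2 = 185.
One-sided p ≈ 0.0181, which is < 0.05, so reject H₀.
There is evidence that the true slope on driver age is negative.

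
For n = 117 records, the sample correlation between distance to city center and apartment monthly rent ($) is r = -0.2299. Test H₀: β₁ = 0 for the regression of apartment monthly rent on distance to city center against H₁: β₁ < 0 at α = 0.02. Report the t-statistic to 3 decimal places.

t = r·√(n − 2)/√(1 − r²) = -0.2299·√115/√0.947146 = -2.533.
df = n − 2 = 115.
One-sided p ≈ 0.0063, which is < 0.02, so reject H₀.
There is evidence of a linear association between distance to city center and apartment monthly rent.

t = -2.533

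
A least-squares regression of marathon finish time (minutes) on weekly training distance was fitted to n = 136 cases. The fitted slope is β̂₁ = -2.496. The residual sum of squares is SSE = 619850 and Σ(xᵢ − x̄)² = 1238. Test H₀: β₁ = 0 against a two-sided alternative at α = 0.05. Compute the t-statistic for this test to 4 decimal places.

t = -1.2913

MSE = SSE/(n − 2) = 619850/134 = 4625.75.
SE(β̂₁) = √(MSE/Sₓₓ) = √(4625.75/1238) = 1.93299.
t = -2.496 / 1.93299 = -1.2913.
df = n − 2 = 134.
Two-sided p ≈ 0.1988, which is ≥ 0.05, so fail to reject H₀.
The data do not give significant evidence of an association between weekly training distance and marathon finish time.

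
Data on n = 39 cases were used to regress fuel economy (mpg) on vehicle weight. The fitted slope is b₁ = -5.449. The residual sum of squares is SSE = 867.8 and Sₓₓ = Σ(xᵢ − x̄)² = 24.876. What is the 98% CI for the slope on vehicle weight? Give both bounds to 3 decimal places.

(-7.810, -3.088)

MSE = SSE/(n − 2) = 867.8/37 = 23.4541.
SE(b₁) = √(MSE/Sₓₓ) = √(23.4541/24.876) = 0.970999.
df = n − 2 = 37.
t* = t_{0.01, 37} = 2.431447.
Margin = t* × SE = 2.431447 × 0.970999 = 2.36093.
CI: -5.449 ± 2.36093 → (-7.810, -3.088).
With 98% confidence, each one-unit increase in vehicle weight is associated with a change of between -7.810 and -3.088 mpg in fuel economy.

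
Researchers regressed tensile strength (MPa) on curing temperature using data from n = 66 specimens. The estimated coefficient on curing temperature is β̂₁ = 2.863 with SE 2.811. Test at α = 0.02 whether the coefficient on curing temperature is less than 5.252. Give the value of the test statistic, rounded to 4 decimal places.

t = -0.8499

H₀: β₁ = 5.252 vs H₁: β₁ < 5.252.
t = (β̂₁ − β₁⁰)/SE = (2.863 − 5.252) / 2.811 = -0.8499.
df = n − 2 = 66 − 2 = 64.
One-sided p ≈ 0.1993, which is ≥ 0.02, so fail to reject H₀.
The data do not give significant evidence that the true slope on curing temperature is below 5.252 MPa per unit.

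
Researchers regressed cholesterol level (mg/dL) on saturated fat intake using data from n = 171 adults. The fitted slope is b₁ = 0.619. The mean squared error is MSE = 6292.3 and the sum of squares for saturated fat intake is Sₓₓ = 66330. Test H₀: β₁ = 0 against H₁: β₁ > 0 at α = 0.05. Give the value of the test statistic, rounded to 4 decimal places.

t = 2.0097

SE(b₁) = √(MSE/Sₓₓ) = √(6292.3/66330) = 0.307999.
t = 0.619 / 0.307999 = 2.0097.
df = n − 2 = 169.
One-sided p ≈ 0.0230, which is < 0.05, so reject H₀.
There is evidence that the true slope on saturated fat intake is positive.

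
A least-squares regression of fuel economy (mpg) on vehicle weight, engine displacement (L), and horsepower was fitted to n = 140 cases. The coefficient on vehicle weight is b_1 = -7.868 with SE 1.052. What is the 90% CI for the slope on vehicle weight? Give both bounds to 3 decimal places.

df = n − k − 1 = 140 − 3 − 1 = 136.
t* = t_{0.05, 136} = 1.656135.
Margin = t* × SE = 1.656135 × 1.052 = 1.74225.
CI: -7.868 ± 1.74225 → (-9.610, -6.126).
With 90% confidence, each one-unit increase in vehicle weight is associated with a change of between -9.610 and -6.126 mpg in fuel economy, holding the other predictors fixed.

(-9.610, -6.126)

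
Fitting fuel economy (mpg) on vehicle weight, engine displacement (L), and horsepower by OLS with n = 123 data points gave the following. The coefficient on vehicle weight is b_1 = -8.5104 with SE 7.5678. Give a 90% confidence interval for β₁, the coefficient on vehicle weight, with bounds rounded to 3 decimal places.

(-21.056, 4.035)

df = n − k − 1 = 123 − 3 − 1 = 119.
t* = t_{0.05, 119} = 1.657759.
Margin = t* × SE = 1.657759 × 7.5678 = 12.54559.
CI: -8.5104 ± 12.54559 → (-21.056, 4.035).
With 90% confidence, each one-unit increase in vehicle weight is associated with a change of between -21.056 and 4.035 mpg in fuel economy, holding the other predictors fixed.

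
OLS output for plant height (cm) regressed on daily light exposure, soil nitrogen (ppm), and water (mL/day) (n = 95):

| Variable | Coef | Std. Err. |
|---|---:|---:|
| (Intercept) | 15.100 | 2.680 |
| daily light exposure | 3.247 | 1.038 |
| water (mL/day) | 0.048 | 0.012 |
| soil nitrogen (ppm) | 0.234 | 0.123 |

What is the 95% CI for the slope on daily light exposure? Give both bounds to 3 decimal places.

(1.185, 5.309)

Read off: b = 3.247, SE = 1.038 for daily light exposure.
df = n − k − 1 = 95 − 3 − 1 = 91.
t* = t_{0.025, 91} = 1.986377.
Margin = t* × SE = 1.986377 × 1.038 = 2.06186.
CI: 3.247 ± 2.06186 → (1.185, 5.309).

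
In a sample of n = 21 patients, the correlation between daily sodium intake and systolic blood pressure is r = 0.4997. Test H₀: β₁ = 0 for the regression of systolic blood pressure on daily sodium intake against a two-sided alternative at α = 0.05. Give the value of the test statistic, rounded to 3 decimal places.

t = 2.515

t = r·√(n − 2)/√(1 − r²) = 0.4997·√19/√0.7503 = 2.515.
df = n − 2 = 19.
Two-sided p ≈ 0.0211, which is < 0.05, so reject H₀.
There is evidence of a linear association between daily sodium intake and systolic blood pressure.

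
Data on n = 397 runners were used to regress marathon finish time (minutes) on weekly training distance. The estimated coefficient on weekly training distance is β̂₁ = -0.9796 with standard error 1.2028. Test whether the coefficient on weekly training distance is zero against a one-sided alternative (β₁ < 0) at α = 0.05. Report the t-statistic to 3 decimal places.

t = -0.814

H₀: β₁ = 0 vs H₁: β₁ < 0.
t = (β̂₁ − β₁⁰)/SE = -0.9796 / 1.2028 = -0.814.
df = n − 2 = 397 − 2 = 395.
One-sided p ≈ 0.2079, which is ≥ 0.05, so fail to reject H₀.
The data do not give significant evidence that the true slope on weekly training distance is negative.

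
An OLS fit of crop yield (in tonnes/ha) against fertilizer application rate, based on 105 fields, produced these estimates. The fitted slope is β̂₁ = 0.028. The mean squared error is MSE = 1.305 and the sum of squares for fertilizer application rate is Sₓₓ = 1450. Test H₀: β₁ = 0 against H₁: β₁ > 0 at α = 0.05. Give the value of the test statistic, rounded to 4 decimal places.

t = 0.9333

SE(β̂₁) = √(MSE/Sₓₓ) = √(1.305/1450) = 0.03.
t = 0.028 / 0.03 = 0.9333.
df = n − 2 = 103.
One-sided p ≈ 0.1764, which is ≥ 0.05, so fail to reject H₀.
The data do not give significant evidence that the true slope on fertilizer application rate is positive.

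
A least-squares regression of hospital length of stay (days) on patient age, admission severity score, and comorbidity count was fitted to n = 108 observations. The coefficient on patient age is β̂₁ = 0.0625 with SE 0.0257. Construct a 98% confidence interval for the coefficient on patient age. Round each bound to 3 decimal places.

df = n − k − 1 = 108 − 3 − 1 = 104.
t* = t_{0.01, 104} = 2.362739.
Margin = t* × SE = 2.362739 × 0.0257 = 0.06072.
CI: 0.0625 ± 0.06072 → (0.002, 0.123).
With 98% confidence, each one-unit increase in patient age is associated with a change of between 0.002 and 0.123 days in hospital length of stay, holding the other predictors fixed.

(0.002, 0.123)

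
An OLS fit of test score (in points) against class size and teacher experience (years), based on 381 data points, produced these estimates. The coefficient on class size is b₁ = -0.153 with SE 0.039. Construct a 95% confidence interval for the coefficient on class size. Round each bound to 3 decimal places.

(-0.230, -0.076)

df = n − k − 1 = 381 − 2 − 1 = 378.
t* = t_{0.025, 378} = 1.96626.
Margin = t* × SE = 1.96626 × 0.039 = 0.07668.
CI: -0.153 ± 0.07668 → (-0.230, -0.076).
With 95% confidence, each one-unit increase in class size is associated with a change of between -0.230 and -0.076 points in test score, holding the other predictors fixed.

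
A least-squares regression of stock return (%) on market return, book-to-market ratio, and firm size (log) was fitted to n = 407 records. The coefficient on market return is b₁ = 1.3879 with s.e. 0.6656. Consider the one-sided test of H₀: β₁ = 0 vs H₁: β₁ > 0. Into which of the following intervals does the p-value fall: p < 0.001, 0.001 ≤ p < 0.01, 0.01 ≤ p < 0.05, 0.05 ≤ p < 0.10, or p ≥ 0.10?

t = 1.3879 / 0.6656 = 2.085.
df = n − k − 1 = 407 − 3 − 1 = 403.
One-sided p = P(T_{403} > t) ≈ 0.0188.
So 0.01 ≤ p < 0.05.

0.01 ≤ p < 0.05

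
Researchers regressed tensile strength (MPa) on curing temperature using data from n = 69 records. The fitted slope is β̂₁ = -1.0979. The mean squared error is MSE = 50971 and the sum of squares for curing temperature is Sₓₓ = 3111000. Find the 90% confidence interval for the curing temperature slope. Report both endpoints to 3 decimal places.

(-1.311, -0.884)

SE(β̂₁) = √(MSE/Sₓₓ) = √(50971/3111000) = 0.128.
df = n − 2 = 67.
t* = t_{0.05, 67} = 1.667916.
Margin = t* × SE = 1.667916 × 0.128 = 0.21349.
CI: -1.0979 ± 0.21349 → (-1.311, -0.884).
With 90% confidence, each one-unit increase in curing temperature is associated with a change of between -1.311 and -0.884 MPa in tensile strength.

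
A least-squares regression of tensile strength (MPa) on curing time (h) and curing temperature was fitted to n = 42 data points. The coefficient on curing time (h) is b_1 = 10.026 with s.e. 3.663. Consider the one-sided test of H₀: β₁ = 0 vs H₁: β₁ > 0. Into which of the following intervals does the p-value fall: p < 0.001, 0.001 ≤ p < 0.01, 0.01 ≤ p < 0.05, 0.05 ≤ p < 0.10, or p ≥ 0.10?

0.001 ≤ p < 0.01

t = 10.026 / 3.663 = 2.737.
df = n − k − 1 = 42 − 2 − 1 = 39.
One-sided p = P(T_{39} > t) ≈ 0.0046.
So 0.001 ≤ p < 0.01.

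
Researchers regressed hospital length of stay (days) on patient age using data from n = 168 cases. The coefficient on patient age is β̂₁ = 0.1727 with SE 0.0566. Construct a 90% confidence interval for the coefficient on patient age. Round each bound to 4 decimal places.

(0.0791, 0.2663)

df = n − 2 = 168 − 2 = 166.
t* = t_{0.05, 166} = 1.654085.
Margin = t* × SE = 1.654085 × 0.0566 = 0.093621.
CI: 0.1727 ± 0.093621 → (0.0791, 0.2663).
With 90% confidence, each one-unit increase in patient age is associated with a change of between 0.0791 and 0.2663 days in hospital length of stay.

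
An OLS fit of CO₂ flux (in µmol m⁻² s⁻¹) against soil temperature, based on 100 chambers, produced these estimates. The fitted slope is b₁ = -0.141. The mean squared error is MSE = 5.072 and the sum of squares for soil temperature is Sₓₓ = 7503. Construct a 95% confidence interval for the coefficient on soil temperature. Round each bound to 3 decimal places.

SE(b₁) = √(MSE/Sₓₓ) = √(5.072/7503) = 0.0259999.
df = n − 2 = 98.
t* = t_{0.025, 98} = 1.984467.
Margin = t* × SE = 1.984467 × 0.0259999 = 0.05160.
CI: -0.141 ± 0.05160 → (-0.193, -0.089).
With 95% confidence, each one-unit increase in soil temperature is associated with a change of between -0.193 and -0.089 µmol m⁻² s⁻¹ in CO₂ flux.

(-0.193, -0.089)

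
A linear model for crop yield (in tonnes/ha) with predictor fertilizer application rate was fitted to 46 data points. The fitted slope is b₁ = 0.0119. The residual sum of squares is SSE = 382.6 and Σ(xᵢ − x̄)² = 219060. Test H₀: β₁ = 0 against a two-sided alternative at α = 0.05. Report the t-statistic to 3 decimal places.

t = 1.889

MSE = SSE/(n − 2) = 382.6/44 = 8.69545.
SE(b₁) = √(MSE/Sₓₓ) = √(8.69545/219060) = 0.00630035.
t = 0.0119 / 0.00630035 = 1.889.
df = n − 2 = 44.
Two-sided p ≈ 0.0655, which is ≥ 0.05, so fail to reject H₀.
The data do not give significant evidence of an association between fertilizer application rate and crop yield.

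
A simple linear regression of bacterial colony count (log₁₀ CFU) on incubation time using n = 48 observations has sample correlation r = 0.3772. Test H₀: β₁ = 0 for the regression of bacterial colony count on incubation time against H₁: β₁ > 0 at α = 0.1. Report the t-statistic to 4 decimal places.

t = 2.7623

t = r·√(n − 2)/√(1 − r²) = 0.3772·√46/√0.85772 = 2.7623.
df = n − 2 = 46.
One-sided p ≈ 0.0041, which is < 0.1, so reject H₀.
There is evidence of a linear association between incubation time and bacterial colony count.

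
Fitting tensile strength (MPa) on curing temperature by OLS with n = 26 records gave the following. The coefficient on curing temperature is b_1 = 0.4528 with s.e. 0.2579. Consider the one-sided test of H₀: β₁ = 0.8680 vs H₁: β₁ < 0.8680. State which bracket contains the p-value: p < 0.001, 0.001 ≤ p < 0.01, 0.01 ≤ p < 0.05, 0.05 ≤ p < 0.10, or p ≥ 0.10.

0.05 ≤ p < 0.10

t = (0.4528 − 0.8680) / 0.2579 = -1.610.
df = n − 2 = 26 − 2 = 24.
One-sided p = P(T_{24} < t) ≈ 0.0602.
So 0.05 ≤ p < 0.10.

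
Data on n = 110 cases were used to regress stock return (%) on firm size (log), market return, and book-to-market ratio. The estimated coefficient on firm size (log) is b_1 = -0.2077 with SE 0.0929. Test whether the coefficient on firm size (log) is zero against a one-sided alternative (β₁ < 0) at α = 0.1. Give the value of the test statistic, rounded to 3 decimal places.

t = -2.236

H₀: β₁ = 0 vs H₁: β₁ < 0.
t = (b_1 − β₁⁰)/SE = -0.2077 / 0.0929 = -2.236.
df = n − k − 1 = 110 − 3 − 1 = 106.
One-sided p ≈ 0.0137, which is < 0.1, so reject H₀.
There is evidence that the true slope on firm size (log) is negative, holding the other predictors fixed.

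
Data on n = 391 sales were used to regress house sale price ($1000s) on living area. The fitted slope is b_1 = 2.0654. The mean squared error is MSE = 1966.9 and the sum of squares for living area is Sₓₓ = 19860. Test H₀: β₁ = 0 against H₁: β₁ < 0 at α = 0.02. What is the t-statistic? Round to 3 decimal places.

SE(b_1) = √(MSE/Sₓₓ) = √(1966.9/19860) = 0.314703.
t = 2.0654 / 0.314703 = 6.563.
df = n − 2 = 389.
One-sided p ≈ 1.0000, which is ≥ 0.02, so fail to reject H₀.
The data do not give significant evidence that the true slope on living area is negative.

t = 6.563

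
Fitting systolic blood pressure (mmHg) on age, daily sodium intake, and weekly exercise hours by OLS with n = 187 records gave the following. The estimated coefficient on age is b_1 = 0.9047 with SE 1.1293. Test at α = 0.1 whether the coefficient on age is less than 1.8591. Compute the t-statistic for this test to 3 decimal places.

t = -0.845

H₀: β₁ = 1.8591 vs H₁: β₁ < 1.8591.
t = (b_1 − β₁⁰)/SE = (0.9047 − 1.8591) / 1.1293 = -0.845.
df = n − k − 1 = 187 − 3 − 1 = 183.
One-sided p ≈ 0.1996, which is ≥ 0.1, so fail to reject H₀.
The data do not give significant evidence that the true slope on age is below 1.8591 mmHg per unit, holding the other predictors fixed.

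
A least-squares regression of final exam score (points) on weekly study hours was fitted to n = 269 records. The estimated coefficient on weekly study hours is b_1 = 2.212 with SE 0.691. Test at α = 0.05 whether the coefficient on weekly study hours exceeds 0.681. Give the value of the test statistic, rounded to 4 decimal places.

H₀: β₁ = 0.681 vs H₁: β₁ > 0.681.
t = (b_1 − β₁⁰)/SE = (2.212 − 0.681) / 0.691 = 2.2156.
df = n − 2 = 269 − 2 = 267.
One-sided p ≈ 0.0138, which is < 0.05, so reject H₀.
There is evidence that the true slope on weekly study hours exceeds 0.681 points per unit.

t = 2.2156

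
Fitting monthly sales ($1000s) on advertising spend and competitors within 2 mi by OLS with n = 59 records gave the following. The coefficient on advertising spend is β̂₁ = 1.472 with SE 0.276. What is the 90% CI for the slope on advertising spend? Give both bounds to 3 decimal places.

(1.010, 1.934)

df = n − k − 1 = 59 − 2 − 1 = 56.
t* = t_{0.05, 56} = 1.672522.
Margin = t* × SE = 1.672522 × 0.276 = 0.46162.
CI: 1.472 ± 0.46162 → (1.010, 1.934).
With 90% confidence, each one-unit increase in advertising spend is associated with a change of between 1.010 and 1.934 $1000s in monthly sales, holding the other predictors fixed.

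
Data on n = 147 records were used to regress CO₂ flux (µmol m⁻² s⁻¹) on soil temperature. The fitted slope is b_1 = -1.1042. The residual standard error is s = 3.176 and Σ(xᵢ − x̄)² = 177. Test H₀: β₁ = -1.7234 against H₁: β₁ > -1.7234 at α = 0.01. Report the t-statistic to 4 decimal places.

SE(b_1) = s/√Sₓₓ = 3.176/√177 = 0.238723.
t = (-1.1042 − (-1.7234)) / 0.238723 = 2.5938.
df = n − 2 = 145.
One-sided p ≈ 0.0052, which is < 0.01, so reject H₀.
There is evidence that the true slope on soil temperature exceeds -1.7234 µmol m⁻² s⁻¹ per unit.

t = 2.5938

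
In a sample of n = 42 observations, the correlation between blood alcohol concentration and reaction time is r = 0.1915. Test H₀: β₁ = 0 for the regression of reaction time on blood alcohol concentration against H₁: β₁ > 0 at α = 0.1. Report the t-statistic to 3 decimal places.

t = r·√(n − 2)/√(1 − r²) = 0.1915·√40/√0.963328 = 1.234.
df = n − 2 = 40.
One-sided p ≈ 0.1122, which is ≥ 0.1, so fail to reject H₀.
The data do not give significant evidence of a linear association between blood alcohol concentration and reaction time.

t = 1.234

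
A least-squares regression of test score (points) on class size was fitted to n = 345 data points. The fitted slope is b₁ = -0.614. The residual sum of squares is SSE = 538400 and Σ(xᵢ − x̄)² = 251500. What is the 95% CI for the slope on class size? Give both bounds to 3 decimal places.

(-0.769, -0.459)

MSE = SSE/(n − 2) = 538400/343 = 1569.68.
SE(b₁) = √(MSE/Sₓₓ) = √(1569.68/251500) = 0.0790017.
df = n − 2 = 343.
t* = t_{0.025, 343} = 1.966904.
Margin = t* × SE = 1.966904 × 0.0790017 = 0.15539.
CI: -0.614 ± 0.15539 → (-0.769, -0.459).
With 95% confidence, each one-unit increase in class size is associated with a change of between -0.769 and -0.459 points in test score.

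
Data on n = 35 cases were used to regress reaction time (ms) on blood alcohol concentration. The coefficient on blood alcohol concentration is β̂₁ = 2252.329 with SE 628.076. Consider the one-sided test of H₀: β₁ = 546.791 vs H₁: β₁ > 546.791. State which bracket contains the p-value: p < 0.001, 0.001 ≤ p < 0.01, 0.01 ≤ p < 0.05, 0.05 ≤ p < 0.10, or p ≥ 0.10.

0.001 ≤ p < 0.01

t = (2252.329 − 546.791) / 628.076 = 2.715.
df = n − 2 = 35 − 2 = 33.
One-sided p = P(T_{33} > t) ≈ 0.0052.
So 0.001 ≤ p < 0.01.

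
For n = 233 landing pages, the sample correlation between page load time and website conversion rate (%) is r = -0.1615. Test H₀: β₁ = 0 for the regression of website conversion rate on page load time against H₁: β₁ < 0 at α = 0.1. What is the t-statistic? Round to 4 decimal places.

t = -2.4872

t = r·√(n − 2)/√(1 − r²) = -0.1615·√231/√0.973918 = -2.4872.
df = n − 2 = 231.
One-sided p ≈ 0.0068, which is < 0.1, so reject H₀.
There is evidence of a linear association between page load time and website conversion rate.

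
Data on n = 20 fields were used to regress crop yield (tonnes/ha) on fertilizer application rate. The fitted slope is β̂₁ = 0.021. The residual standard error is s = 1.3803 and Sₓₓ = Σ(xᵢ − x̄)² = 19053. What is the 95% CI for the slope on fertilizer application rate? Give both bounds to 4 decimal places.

(0.0000, 0.0420)

SE(β̂₁) = s/√Sₓₓ = 1.3803/√19053 = 0.00999981.
df = n − 2 = 18.
t* = t_{0.025, 18} = 2.100922.
Margin = t* × SE = 2.100922 × 0.00999981 = 0.021009.
CI: 0.021 ± 0.021009 → (0.0000, 0.0420).
With 95% confidence, each one-unit increase in fertilizer application rate is associated with a change of between 0.0000 and 0.0420 tonnes/ha in crop yield.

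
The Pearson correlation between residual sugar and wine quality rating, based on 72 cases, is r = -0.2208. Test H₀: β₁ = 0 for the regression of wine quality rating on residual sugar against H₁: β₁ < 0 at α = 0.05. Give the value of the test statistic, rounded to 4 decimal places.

t = -1.8941

t = r·√(n − 2)/√(1 − r²) = -0.2208·√70/√0.951247 = -1.8941.
df = n − 2 = 70.
One-sided p ≈ 0.0312, which is < 0.05, so reject H₀.
There is evidence of a linear association between residual sugar and wine quality rating.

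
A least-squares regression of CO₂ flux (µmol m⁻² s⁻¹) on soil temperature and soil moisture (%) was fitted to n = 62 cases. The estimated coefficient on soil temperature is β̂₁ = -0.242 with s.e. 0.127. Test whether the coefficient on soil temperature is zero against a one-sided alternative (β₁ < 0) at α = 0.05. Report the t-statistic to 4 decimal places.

H₀: β₁ = 0 vs H₁: β₁ < 0.
t = (β̂₁ − β₁⁰)/SE = -0.242 / 0.127 = -1.9055.
df = n − k − 1 = 62 − 2 − 1 = 59.
One-sided p ≈ 0.0308, which is < 0.05, so reject H₀.
There is evidence that the true slope on soil temperature is negative, holding the other predictors fixed.

t = -1.9055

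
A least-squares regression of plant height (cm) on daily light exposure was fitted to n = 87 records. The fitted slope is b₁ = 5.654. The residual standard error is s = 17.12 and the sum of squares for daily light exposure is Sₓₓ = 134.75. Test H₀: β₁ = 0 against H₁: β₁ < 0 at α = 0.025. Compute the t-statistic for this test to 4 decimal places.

t = 3.8337

SE(b₁) = s/√Sₓₓ = 17.12/√134.75 = 1.47482.
t = 5.654 / 1.47482 = 3.8337.
df = n − 2 = 85.
One-sided p ≈ 0.9999, which is ≥ 0.025, so fail to reject H₀.
The data do not give significant evidence that the true slope on daily light exposure is negative.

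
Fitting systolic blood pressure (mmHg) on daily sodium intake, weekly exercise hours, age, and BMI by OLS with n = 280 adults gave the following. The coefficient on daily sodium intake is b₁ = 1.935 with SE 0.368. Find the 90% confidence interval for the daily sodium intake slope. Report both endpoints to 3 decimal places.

(1.328, 2.542)

df = n − k − 1 = 280 − 4 − 1 = 275.
t* = t_{0.05, 275} = 1.650413.
Margin = t* × SE = 1.650413 × 0.368 = 0.60735.
CI: 1.935 ± 0.60735 → (1.328, 2.542).
With 90% confidence, each one-unit increase in daily sodium intake is associated with a change of between 1.328 and 2.542 mmHg in systolic blood pressure, holding the other predictors fixed.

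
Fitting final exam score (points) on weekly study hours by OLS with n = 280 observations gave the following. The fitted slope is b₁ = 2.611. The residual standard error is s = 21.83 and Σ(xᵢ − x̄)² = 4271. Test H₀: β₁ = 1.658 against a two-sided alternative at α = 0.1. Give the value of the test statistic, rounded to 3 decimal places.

t = 2.853

SE(b₁) = s/√Sₓₓ = 21.83/√4271 = 0.334033.
t = (2.611 − 1.658) / 0.334033 = 2.853.
df = n − 2 = 278.
Two-sided p ≈ 0.0047, which is < 0.1, so reject H₀.
There is evidence that the true slope on weekly study hours differs from 1.658 points per unit.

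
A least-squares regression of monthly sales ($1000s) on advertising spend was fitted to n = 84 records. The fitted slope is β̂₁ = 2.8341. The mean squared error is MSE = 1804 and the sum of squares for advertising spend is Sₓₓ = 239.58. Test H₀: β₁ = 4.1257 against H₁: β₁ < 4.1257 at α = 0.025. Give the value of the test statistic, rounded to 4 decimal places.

t = -0.4707

SE(β̂₁) = √(MSE/Sₓₓ) = √(1804/239.58) = 2.74406.
t = (2.8341 − 4.1257) / 2.74406 = -0.4707.
df = n − 2 = 82.
One-sided p ≈ 0.3196, which is ≥ 0.025, so fail to reject H₀.
The data do not give significant evidence that the true slope on advertising spend is below 4.1257 $1000s per unit.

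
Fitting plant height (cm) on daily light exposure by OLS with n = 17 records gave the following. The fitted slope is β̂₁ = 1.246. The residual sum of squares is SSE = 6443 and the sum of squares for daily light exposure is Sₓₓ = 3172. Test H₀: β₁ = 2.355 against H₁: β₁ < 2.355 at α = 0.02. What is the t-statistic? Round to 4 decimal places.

t = -3.0137

MSE = SSE/(n − 2) = 6443/15 = 429.533.
SE(β̂₁) = √(MSE/Sₓₓ) = √(429.533/3172) = 0.367986.
t = (1.246 − 2.355) / 0.367986 = -3.0137.
df = n − 2 = 15.
One-sided p ≈ 0.0044, which is < 0.02, so reject H₀.
There is evidence that the true slope on daily light exposure is below 2.355 cm per unit.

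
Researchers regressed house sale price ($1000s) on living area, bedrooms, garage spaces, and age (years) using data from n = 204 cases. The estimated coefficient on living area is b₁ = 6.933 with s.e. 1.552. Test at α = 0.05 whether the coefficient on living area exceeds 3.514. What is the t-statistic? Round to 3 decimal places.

t = 2.203

H₀: β₁ = 3.514 vs H₁: β₁ > 3.514.
t = (b₁ − β₁⁰)/SE = (6.933 − 3.514) / 1.552 = 2.203.
df = n − k − 1 = 204 − 4 − 1 = 199.
One-sided p ≈ 0.0144, which is < 0.05, so reject H₀.
There is evidence that the true slope on living area exceeds 3.514 $1000s per unit, holding the other predictors fixed.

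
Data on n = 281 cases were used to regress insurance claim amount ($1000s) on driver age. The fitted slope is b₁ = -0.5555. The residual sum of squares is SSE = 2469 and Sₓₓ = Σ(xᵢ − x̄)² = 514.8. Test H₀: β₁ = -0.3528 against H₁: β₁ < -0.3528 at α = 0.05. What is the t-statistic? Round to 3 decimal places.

MSE = SSE/(n − 2) = 2469/279 = 8.84946.
SE(b₁) = √(MSE/Sₓₓ) = √(8.84946/514.8) = 0.131111.
t = (-0.5555 − (-0.3528)) / 0.131111 = -1.546.
df = n − 2 = 279.
One-sided p ≈ 0.0616, which is ≥ 0.05, so fail to reject H₀.
The data do not give significant evidence that the true slope on driver age is below -0.3528 $1000s per unit.

t = -1.546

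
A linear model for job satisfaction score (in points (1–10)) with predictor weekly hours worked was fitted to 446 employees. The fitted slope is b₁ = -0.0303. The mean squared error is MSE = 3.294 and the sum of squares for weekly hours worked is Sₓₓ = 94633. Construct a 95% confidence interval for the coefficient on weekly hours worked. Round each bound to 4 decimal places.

(-0.0419, -0.0187)

SE(b₁) = √(MSE/Sₓₓ) = √(3.294/94633) = 0.00589984.
df = n − 2 = 444.
t* = t_{0.025, 444} = 1.965321.
Margin = t* × SE = 1.965321 × 0.00589984 = 0.011595.
CI: -0.0303 ± 0.011595 → (-0.0419, -0.0187).
With 95% confidence, each one-unit increase in weekly hours worked is associated with a change of between -0.0419 and -0.0187 points (1–10) in job satisfaction score.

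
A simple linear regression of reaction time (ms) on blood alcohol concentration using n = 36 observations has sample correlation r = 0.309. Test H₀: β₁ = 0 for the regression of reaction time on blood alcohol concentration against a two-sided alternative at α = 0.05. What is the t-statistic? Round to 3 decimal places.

t = 1.894

t = r·√(n − 2)/√(1 − r²) = 0.309·√34/√0.904519 = 1.894.
df = n − 2 = 34.
Two-sided p ≈ 0.0667, which is ≥ 0.05, so fail to reject H₀.
The data do not give significant evidence of a linear association between blood alcohol concentration and reaction time.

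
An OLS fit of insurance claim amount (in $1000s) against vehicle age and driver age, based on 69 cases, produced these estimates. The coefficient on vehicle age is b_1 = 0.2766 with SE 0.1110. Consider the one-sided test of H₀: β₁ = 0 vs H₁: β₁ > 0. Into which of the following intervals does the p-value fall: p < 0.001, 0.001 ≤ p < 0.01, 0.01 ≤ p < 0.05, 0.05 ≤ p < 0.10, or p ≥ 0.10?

0.001 ≤ p < 0.01

t = 0.2766 / 0.1110 = 2.492.
df = n − k − 1 = 69 − 2 − 1 = 66.
One-sided p = P(T_{66} > t) ≈ 0.0076.
So 0.001 ≤ p < 0.01.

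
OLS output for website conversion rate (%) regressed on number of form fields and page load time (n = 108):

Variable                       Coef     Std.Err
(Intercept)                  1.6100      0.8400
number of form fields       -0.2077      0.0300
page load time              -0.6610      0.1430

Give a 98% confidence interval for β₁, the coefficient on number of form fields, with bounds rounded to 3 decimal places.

Read off: b = -0.2077, SE = 0.0300 for number of form fields.
df = n − k − 1 = 108 − 2 − 1 = 105.
t* = t_{0.01, 105} = 2.362388.
Margin = t* × SE = 2.362388 × 0.0300 = 0.07087.
CI: -0.2077 ± 0.07087 → (-0.279, -0.137).

(-0.279, -0.137)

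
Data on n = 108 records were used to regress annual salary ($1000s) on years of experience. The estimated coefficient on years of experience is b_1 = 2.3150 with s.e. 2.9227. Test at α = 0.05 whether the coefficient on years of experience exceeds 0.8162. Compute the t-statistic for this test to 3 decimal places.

H₀: β₁ = 0.8162 vs H₁: β₁ > 0.8162.
t = (b_1 − β₁⁰)/SE = (2.3150 − 0.8162) / 2.9227 = 0.513.
df = n − 2 = 108 − 2 = 106.
One-sided p ≈ 0.3046, which is ≥ 0.05, so fail to reject H₀.
The data do not give significant evidence that the true slope on years of experience exceeds 0.8162 $1000s per unit.

t = 0.513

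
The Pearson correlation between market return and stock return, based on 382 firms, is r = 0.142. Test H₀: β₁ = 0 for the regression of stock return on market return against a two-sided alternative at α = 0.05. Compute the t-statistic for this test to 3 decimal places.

t = 2.796

t = r·√(n − 2)/√(1 − r²) = 0.142·√380/√0.979836 = 2.796.
df = n − 2 = 380.
Two-sided p ≈ 0.0054, which is < 0.05, so reject H₀.
There is evidence of a linear association between market return and stock return.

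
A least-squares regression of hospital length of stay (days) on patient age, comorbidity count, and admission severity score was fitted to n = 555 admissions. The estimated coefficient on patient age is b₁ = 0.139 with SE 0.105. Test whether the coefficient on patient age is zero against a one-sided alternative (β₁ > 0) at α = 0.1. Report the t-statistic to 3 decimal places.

H₀: β₁ = 0 vs H₁: β₁ > 0.
t = (b₁ − β₁⁰)/SE = 0.139 / 0.105 = 1.324.
df = n − k − 1 = 555 − 3 − 1 = 551.
One-sided p ≈ 0.0931, which is < 0.1, so reject H₀.
There is evidence that the true slope on patient age is positive, holding the other predictors fixed.

t = 1.324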